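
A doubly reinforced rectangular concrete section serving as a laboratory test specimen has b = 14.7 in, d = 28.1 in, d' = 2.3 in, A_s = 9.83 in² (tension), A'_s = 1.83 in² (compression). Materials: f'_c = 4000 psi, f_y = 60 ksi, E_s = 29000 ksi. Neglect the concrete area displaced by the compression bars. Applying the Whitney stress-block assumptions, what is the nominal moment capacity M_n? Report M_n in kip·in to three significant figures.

Assume both steels yield.
a = (A_s − A'_s) f_y/(0.85 f'_c b) = (9.83 − 1.83) × 60/(0.85 × 4 × 14.7) = 9.604 in.
c = a/β₁ = 9.604/0.85 = 11.299 in; ε'_s = 0.003(c − d')/c = 0.0024 ≥ ε_y = 0.0021, so the compression steel yields.
M_n = (A_s − A'_s) f_y (d − a/2) + A'_s f_y (d − d') = 480 × (28.1 − 4.802) + 109.8 × (28.1 − 2.3) = 11183.0 + 2832.8 = 14015.8 kip·in.

M_n ≈ 14000 kip·in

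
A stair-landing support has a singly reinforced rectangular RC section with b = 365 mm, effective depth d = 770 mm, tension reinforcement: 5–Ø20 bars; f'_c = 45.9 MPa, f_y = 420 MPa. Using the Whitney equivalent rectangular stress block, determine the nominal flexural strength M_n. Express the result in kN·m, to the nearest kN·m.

A_s = 5 × 314 = 1570 mm².
T = A_s f_y = 1570 × 420 = 659400 N = 659.4 kN.
From C = T: a = T/(0.85 f'_c b) = 659400/(0.85 × 45.9 × 365) = 46.30 mm.
M_n = T(d − a/2) = 659.4 kN × (770 − 23.15) mm = 492.47 kN·m.

M_n ≈ 492 kN·m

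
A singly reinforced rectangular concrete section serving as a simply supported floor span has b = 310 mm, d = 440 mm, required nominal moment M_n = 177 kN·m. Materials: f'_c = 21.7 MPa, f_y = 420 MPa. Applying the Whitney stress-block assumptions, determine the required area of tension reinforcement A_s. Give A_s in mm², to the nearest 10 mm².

A_s ≈ 1050 mm²

With M_n = 0.85 f'_c a b (d − a/2), solve the quadratic for a:
a = d − √(d² − 2M_n/(0.85 f'_c b)) = 440 − √(440² − 2 × 177×10⁶/(0.85 × 21.7 × 310)) = 77.11 mm.
A_s = 0.85 f'_c a b / f_y = 0.85 × 21.7 × 77.11 × 310 / 420 = 1049.8 mm².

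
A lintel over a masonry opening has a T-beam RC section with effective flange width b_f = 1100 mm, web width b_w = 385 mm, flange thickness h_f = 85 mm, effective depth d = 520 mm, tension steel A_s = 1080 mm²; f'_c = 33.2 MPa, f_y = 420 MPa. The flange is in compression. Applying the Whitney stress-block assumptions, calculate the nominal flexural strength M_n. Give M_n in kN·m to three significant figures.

Tension: T = A_s f_y = 1080 × 420 = 453600 N.
Try a within the flange: a = T/(0.85 f'_c b_f) = 453600/(0.85 × 33.2 × 1100) = 14.61 mm.
Since a = 14.61 ≤ h_f = 85 mm, the stress block lies entirely in the flange; analyse as a rectangular beam of width b_f.
M_n = T(d − a/2) = 453600 × (520 − 7.305) = 232.56 × 10⁶ N·mm.
M_n = 232.56 kN·m.

M_n ≈ 233 kN·m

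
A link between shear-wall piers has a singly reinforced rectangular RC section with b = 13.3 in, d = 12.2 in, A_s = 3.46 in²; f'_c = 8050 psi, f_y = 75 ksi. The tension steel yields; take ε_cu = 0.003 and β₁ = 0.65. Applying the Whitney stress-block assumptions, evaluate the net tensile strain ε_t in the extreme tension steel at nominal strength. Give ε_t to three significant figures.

a = A_s f_y/(0.85 f'_c b) = 2.851 in.
β₁ = 0.65, so c = a/β₁ = 2.851/0.65 = 4.386 in.
From the linear strain diagram with ε_cu = 0.003: ε_t = 0.003 (d − c)/c = 0.003 × (12.2 − 4.386)/4.386 = 0.00534.
Since ε_t ≥ 0.005, the section is tension-controlled.

ε_t ≈ 0.00534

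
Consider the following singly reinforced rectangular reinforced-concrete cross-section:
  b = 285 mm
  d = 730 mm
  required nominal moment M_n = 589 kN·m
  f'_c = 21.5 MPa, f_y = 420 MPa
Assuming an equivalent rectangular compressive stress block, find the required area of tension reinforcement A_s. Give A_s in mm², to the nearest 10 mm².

A_s ≈ 2180 mm²

With M_n = 0.85 f'_c a b (d − a/2), solve the quadratic for a:
a = d − √(d² − 2M_n/(0.85 f'_c b)) = 730 − √(730² − 2 × 589×10⁶/(0.85 × 21.5 × 285)) = 176.17 mm.
A_s = 0.85 f'_c a b / f_y = 0.85 × 21.5 × 176.17 × 285 / 420 = 2184.7 mm².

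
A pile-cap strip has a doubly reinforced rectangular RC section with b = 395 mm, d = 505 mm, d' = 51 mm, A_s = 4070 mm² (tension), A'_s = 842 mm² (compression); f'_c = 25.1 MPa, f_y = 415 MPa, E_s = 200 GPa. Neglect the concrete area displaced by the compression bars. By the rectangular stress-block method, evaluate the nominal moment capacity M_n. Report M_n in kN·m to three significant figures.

M_n ≈ 729 kN·m

Assume both tension and compression steel yield.
Net tension couple steel: A_s − A'_s = 3228 mm².
a = (A_s − A'_s) f_y / (0.85 f'_c b) = 1339620/(0.85 × 25.1 × 395) = 158.96 mm.
c = a/β₁ = 158.96/0.85 = 187.01 mm; ε'_s = 0.003(c − d')/c = 0.0022 ≥ f_y/E_s = 0.0021, so compression steel does yield.
M_n = (A_s − A'_s) f_y (d − a/2) + A'_s f_y (d − d') = [1339620 × (505 − 79.48) + 349430 × (505 − 51)] × 10⁻⁶ = 570.04 + 158.64 = 728.68 kN·m.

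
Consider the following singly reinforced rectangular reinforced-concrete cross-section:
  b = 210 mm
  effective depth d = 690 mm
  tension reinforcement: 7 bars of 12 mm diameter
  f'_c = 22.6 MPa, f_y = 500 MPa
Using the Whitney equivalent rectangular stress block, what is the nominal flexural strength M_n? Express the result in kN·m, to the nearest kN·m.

M_n ≈ 254 kN·m

A_s = 7 × 113 = 791 mm².
T = A_s f_y = 791 × 500 = 395500 N = 395.5 kN.
From C = T: a = T/(0.85 f'_c b) = 395500/(0.85 × 22.6 × 210) = 98.04 mm.
M_n = T(d − a/2) = 395.5 kN × (690 − 49.02) mm = 253.51 kN·m.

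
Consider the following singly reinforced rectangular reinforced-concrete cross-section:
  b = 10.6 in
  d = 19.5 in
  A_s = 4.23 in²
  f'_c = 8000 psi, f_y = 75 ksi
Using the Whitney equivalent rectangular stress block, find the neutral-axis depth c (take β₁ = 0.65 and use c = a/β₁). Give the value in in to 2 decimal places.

c ≈ 6.77 in

T = A_s f_y = 4.23 × 75 = 317.25 kips.
a = T/(0.85 f'_c b) = 317.25/(0.85 × 8 × 10.6) = 4.4014 in.
With β₁ = 0.65, c = a/β₁ = 4.4014/0.65 = 6.77 in.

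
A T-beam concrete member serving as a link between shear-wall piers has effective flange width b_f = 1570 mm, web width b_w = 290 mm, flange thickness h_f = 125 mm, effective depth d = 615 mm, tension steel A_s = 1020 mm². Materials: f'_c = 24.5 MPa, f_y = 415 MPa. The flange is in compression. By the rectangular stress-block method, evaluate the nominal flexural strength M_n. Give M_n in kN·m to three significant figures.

M_n ≈ 258 kN·m

Tension: T = A_s f_y = 1020 × 415 = 423300 N.
Try a within the flange: a = T/(0.85 f'_c b_f) = 423300/(0.85 × 24.5 × 1570) = 12.95 mm.
Since a = 12.95 ≤ h_f = 125 mm, the stress block lies entirely in the flange; analyse as a rectangular beam of width b_f.
M_n = T(d − a/2) = 423300 × (615 − 6.475) = 257.59 × 10⁶ N·mm.
M_n = 257.59 kN·m.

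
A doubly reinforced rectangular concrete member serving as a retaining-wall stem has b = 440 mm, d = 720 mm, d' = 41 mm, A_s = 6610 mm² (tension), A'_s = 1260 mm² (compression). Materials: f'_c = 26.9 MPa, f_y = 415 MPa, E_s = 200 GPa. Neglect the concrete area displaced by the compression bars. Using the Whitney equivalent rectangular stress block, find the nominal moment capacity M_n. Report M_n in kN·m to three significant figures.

Assume both tension and compression steel yield.
Net tension couple steel: A_s − A'_s = 5350 mm².
a = (A_s − A'_s) f_y / (0.85 f'_c b) = 2220250/(0.85 × 26.9 × 440) = 220.69 mm.
c = a/β₁ = 220.69/0.85 = 259.64 mm; ε'_s = 0.003(c − d')/c = 0.0025 ≥ f_y/E_s = 0.0021, so compression steel does yield.
M_n = (A_s − A'_s) f_y (d − a/2) + A'_s f_y (d − d') = [2220250 × (720 − 110.345) + 522900 × (720 − 41)] × 10⁻⁶ = 1353.59 + 355.05 = 1708.64 kN·m.

M_n ≈ 1710 kN·m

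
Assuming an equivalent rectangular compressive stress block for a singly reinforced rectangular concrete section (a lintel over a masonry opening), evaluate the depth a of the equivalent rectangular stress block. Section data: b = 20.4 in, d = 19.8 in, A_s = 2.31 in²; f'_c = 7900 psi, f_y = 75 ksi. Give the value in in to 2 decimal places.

a ≈ 1.26 in

T = A_s f_y = 2.31 × 75 = 173.25 kips.
a = T/(0.85 f'_c b) = 173.25/(0.85 × 7.9 × 20.4) = 1.26 in.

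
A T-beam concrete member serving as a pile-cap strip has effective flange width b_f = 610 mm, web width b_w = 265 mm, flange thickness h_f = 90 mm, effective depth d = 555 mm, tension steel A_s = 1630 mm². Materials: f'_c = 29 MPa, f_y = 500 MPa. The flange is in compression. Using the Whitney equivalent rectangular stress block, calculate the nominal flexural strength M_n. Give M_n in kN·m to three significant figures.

Tension: T = A_s f_y = 1630 × 500 = 815000 N.
Try a within the flange: a = T/(0.85 f'_c b_f) = 815000/(0.85 × 29 × 610) = 54.20 mm.
Since a = 54.20 ≤ h_f = 90 mm, the stress block lies entirely in the flange; analyse as a rectangular beam of width b_f.
M_n = T(d − a/2) = 815000 × (555 − 27.1) = 430.24 × 10⁶ N·mm.
M_n = 430.24 kN·m.

M_n ≈ 430 kN·m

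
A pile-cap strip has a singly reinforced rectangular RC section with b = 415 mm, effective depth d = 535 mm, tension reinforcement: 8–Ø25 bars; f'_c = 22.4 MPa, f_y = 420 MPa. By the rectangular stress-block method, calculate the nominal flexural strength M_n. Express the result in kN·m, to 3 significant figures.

A_s = 8 × 491 = 3928 mm².
T = A_s f_y = 3928 × 420 = 1649760 N = 1649.76 kN.
From C = T: a = T/(0.85 f'_c b) = 1649760/(0.85 × 22.4 × 415) = 208.79 mm.
M_n = T(d − a/2) = 1649.76 kN × (535 − 104.395) mm = 710.39 kN·m.

M_n ≈ 710 kN·m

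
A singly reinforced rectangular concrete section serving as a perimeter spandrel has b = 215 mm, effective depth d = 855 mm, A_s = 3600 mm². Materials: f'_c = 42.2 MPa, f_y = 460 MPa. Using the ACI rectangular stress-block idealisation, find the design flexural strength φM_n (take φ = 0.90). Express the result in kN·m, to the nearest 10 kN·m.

φM_n ≈ 1110 kN·m

T = A_s f_y = 3600 × 460 = 1656000 N = 1656 kN.
From C = T: a = T/(0.85 f'_c b) = 1656000/(0.85 × 42.2 × 215) = 214.73 mm.
M_n = T(d − a/2) = 1656 kN × (855 − 107.365) mm = 1238.08 kN·m.
φM_n = 0.90 × 1238.08 = 1114.27 kN·m.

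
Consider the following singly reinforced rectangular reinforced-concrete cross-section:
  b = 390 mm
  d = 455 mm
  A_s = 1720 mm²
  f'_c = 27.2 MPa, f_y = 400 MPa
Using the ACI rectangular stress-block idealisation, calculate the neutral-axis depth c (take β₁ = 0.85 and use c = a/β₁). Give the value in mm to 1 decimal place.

T = A_s f_y = 1720 × 400 = 688000 N = 688 kN.
Setting C = 0.85 f'_c a b equal to T: a = 688000/(0.85 × 27.2 × 390) = 76.302 mm.
With β₁ = 0.85, c = a/β₁ = 76.302/0.85 = 89.8 mm.

c ≈ 89.8 mm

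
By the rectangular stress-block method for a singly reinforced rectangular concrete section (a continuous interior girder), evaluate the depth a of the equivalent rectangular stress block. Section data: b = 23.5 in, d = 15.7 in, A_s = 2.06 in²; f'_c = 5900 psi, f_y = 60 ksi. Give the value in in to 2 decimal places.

a ≈ 1.05 in

T = A_s f_y = 2.06 × 60 = 123.6 kips.
a = T/(0.85 f'_c b) = 123.6/(0.85 × 5.9 × 23.5) = 1.05 in.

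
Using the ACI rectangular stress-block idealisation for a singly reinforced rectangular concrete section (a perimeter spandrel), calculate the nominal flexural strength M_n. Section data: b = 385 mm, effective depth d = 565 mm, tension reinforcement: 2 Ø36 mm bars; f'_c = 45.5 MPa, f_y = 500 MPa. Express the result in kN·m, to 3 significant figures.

M_n ≈ 540 kN·m

A_s = 2 × 1018 = 2036 mm².
T = A_s f_y = 2036 × 500 = 1018000 N = 1018 kN.
From C = T: a = T/(0.85 f'_c b) = 1018000/(0.85 × 45.5 × 385) = 68.37 mm.
M_n = T(d − a/2) = 1018 kN × (565 − 34.185) mm = 540.37 kN·m.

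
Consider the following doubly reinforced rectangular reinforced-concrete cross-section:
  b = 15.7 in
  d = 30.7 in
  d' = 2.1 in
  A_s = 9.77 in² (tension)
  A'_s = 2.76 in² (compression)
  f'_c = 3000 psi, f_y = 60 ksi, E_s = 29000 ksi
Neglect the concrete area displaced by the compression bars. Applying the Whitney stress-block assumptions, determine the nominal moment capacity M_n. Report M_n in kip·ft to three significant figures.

Assume both steels yield.
a = (A_s − A'_s) f_y/(0.85 f'_c b) = (9.77 − 2.76) × 60/(0.85 × 3 × 15.7) = 10.506 in.
c = a/β₁ = 10.506/0.85 = 12.360 in; ε'_s = 0.003(c − d')/c = 0.0025 ≥ ε_y = 0.0021, so the compression steel yields.
M_n = (A_s − A'_s) f_y (d − a/2) + A'_s f_y (d − d') = 420.6 × (30.7 − 5.253) + 165.6 × (30.7 − 2.1) = 10703.0 + 4736.2 = 15439.2 kip·in = 15439.2/12 = 1286.60 kip·ft.

M_n ≈ 1290 kip·ft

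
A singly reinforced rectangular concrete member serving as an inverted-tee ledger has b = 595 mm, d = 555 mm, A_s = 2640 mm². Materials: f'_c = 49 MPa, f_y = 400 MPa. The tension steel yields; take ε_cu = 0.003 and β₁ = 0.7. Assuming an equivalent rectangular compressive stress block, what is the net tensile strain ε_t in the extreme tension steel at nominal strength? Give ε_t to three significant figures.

ε_t ≈ 0.0244

a = A_s f_y/(0.85 f'_c b) = 42.61 mm.
β₁ = 0.7, so c = a/β₁ = 42.61/0.7 = 60.87 mm.
From the linear strain diagram with ε_cu = 0.003: ε_t = 0.003 (d − c)/c = 0.003 × (555 − 60.87)/60.87 = 0.0244.
Since ε_t ≥ 0.005, the section is tension-controlled.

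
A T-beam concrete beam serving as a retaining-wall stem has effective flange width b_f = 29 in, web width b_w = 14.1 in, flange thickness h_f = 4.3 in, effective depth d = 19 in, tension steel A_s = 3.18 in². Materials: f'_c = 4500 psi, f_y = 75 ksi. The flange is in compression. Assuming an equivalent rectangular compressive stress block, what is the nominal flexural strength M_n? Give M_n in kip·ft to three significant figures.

M_n ≈ 356 kip·ft

Tension: T = A_s f_y = 3.18 × 75 = 238.5 kips.
Try a within the flange: a = T/(0.85 f'_c b_f) = 238.5/(0.85 × 4.5 × 29) = 2.150 in.
Since a = 2.150 ≤ h_f = 4.3 in, the stress block lies entirely in the flange; analyse as a rectangular beam of width b_f.
M_n = T(d − a/2) = 238.5 × (19 − 1.075) = 4275.1 kip·in.
M_n = 4275.1/12 = 356.26 kip·ft.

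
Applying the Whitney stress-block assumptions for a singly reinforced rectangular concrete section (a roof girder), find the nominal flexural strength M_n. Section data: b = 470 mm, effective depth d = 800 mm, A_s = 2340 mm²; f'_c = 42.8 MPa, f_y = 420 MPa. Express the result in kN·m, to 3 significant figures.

T = A_s f_y = 2340 × 420 = 982800 N = 982.8 kN.
From C = T: a = T/(0.85 f'_c b) = 982800/(0.85 × 42.8 × 470) = 57.48 mm.
M_n = T(d − a/2) = 982.8 kN × (800 − 28.74) mm = 757.99 kN·m.

M_n ≈ 758 kN·m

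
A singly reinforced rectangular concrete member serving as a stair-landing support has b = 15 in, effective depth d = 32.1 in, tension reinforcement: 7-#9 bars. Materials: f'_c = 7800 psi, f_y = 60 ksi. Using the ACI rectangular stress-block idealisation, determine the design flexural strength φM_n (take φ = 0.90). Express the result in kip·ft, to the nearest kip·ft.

φM_n ≈ 945 kip·ft

A_s = 7 × 1 = 7 in².
T = A_s f_y = 7 × 60 = 420 kips.
a = T/(0.85 f'_c b) = 420/(0.85 × 7.8 × 15) = 4.223 in.
M_n = T(d − a/2) = 420 × (32.1 − 2.1115) = 12595.2 kip·in = 12595.2/12 = 1049.60 kip·ft.
φM_n = 0.90 × 1049.60 = 944.64 kip·ft.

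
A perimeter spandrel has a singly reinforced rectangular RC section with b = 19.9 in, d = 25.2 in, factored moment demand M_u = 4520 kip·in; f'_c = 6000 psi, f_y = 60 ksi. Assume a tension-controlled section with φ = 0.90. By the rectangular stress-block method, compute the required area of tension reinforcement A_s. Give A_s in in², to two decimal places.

M_n = M_u/φ = 4520/0.90 = 5022.22 kip·in.
From M_n = 0.85 f'_c a b (d − a/2):
a = d − √(d² − 2M_n/(0.85 f'_c b)) = 25.2 − √(25.2² − 2 × 5022.22/(0.85 × 6 × 19.9)) = 2.047 in.
A_s = 0.85 f'_c a b / f_y = 0.85 × 6 × 2.047 × 19.9 / 60 = 3.463 in².

A_s ≈ 3.46 in²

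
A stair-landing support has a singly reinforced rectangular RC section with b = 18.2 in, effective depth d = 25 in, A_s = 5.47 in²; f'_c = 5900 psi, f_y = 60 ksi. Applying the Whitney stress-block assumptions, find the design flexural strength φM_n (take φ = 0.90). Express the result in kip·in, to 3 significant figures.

T = A_s f_y = 5.47 × 60 = 328.2 kips.
a = T/(0.85 f'_c b) = 328.2/(0.85 × 5.9 × 18.2) = 3.596 in.
M_n = T(d − a/2) = 328.2 × (25 − 1.798) = 7614.9 kip·in.
φM_n = 0.90 × 7614.9 = 6853.4 kip·in.

φM_n ≈ 6850 kip·in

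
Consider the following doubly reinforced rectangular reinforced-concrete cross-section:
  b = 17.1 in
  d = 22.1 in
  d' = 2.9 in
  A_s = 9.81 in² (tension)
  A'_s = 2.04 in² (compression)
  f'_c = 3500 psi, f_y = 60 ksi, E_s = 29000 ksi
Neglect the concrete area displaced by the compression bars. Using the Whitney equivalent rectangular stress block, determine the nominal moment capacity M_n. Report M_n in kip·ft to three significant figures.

M_n ≈ 876 kip·ft

Assume both steels yield.
a = (A_s − A'_s) f_y/(0.85 f'_c b) = (9.81 − 2.04) × 60/(0.85 × 3.5 × 17.1) = 9.164 in.
c = a/β₁ = 9.164/0.85 = 10.781 in; ε'_s = 0.003(c − d')/c = 0.0022 ≥ ε_y = 0.0021, so the compression steel yields.
M_n = (A_s − A'_s) f_y (d − a/2) + A'_s f_y (d − d') = 466.2 × (22.1 − 4.582) + 122.4 × (22.1 − 2.9) = 8166.9 + 2350.1 = 10517.0 kip·in = 10517.0/12 = 876.42 kip·ft.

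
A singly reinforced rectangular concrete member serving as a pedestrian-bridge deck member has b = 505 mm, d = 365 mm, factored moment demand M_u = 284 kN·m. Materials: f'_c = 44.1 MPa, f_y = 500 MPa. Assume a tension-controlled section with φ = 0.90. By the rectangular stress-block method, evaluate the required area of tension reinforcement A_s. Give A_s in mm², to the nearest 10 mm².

A_s ≈ 1850 mm²

M_n = M_u/φ = 284/0.90 = 315.556 kN·m.
With M_n = 0.85 f'_c a b (d − a/2), solve the quadratic for a:
a = d − √(d² − 2M_n/(0.85 f'_c b)) = 365 − √(365² − 2 × 315.556×10⁶/(0.85 × 44.1 × 505)) = 48.95 mm.
A_s = 0.85 f'_c a b / f_y = 0.85 × 44.1 × 48.95 × 505 / 500 = 1853.2 mm².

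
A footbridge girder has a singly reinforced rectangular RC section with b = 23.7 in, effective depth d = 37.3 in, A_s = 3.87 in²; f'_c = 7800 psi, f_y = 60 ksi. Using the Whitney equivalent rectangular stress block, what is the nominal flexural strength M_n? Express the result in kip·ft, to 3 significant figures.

T = A_s f_y = 3.87 × 60 = 232.2 kips.
a = T/(0.85 f'_c b) = 232.2/(0.85 × 7.8 × 23.7) = 1.478 in.
M_n = T(d − a/2) = 232.2 × (37.3 − 0.739) = 8489.5 kip·in = 8489.5/12 = 707.46 kip·ft.

M_n ≈ 707 kip·ft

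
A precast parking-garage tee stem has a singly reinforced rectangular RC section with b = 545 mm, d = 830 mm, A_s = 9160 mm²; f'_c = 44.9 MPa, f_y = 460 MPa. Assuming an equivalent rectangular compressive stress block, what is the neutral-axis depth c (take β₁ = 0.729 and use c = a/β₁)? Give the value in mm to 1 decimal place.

c ≈ 277.9 mm

T = A_s f_y = 9160 × 460 = 4213600 N = 4213.6 kN.
Setting C = 0.85 f'_c a b equal to T: a = 4213600/(0.85 × 44.9 × 545) = 202.578 mm.
With β₁ = 0.729, c = a/β₁ = 202.578/0.729 = 277.9 mm.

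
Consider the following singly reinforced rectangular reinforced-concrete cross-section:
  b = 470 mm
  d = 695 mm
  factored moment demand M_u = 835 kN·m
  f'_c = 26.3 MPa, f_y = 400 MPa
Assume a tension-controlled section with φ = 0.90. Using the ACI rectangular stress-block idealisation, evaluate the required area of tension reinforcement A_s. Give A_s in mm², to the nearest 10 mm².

A_s ≈ 3720 mm²

M_n = M_u/φ = 835/0.90 = 927.778 kN·m.
With M_n = 0.85 f'_c a b (d − a/2), solve the quadratic for a:
a = d − √(d² − 2M_n/(0.85 f'_c b)) = 695 − √(695² − 2 × 927.778×10⁶/(0.85 × 26.3 × 470)) = 141.45 mm.
A_s = 0.85 f'_c a b / f_y = 0.85 × 26.3 × 141.45 × 470 / 400 = 3715.5 mm².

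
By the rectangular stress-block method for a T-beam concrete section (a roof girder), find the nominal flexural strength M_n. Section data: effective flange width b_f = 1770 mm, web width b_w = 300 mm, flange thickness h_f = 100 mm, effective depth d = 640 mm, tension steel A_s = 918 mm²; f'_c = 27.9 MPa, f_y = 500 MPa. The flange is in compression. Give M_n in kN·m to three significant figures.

M_n ≈ 291 kN·m

Tension: T = A_s f_y = 918 × 500 = 459000 N.
Try a within the flange: a = T/(0.85 f'_c b_f) = 459000/(0.85 × 27.9 × 1770) = 10.93 mm.
Since a = 10.93 ≤ h_f = 100 mm, the stress block lies entirely in the flange; analyse as a rectangular beam of width b_f.
M_n = T(d − a/2) = 459000 × (640 − 5.465) = 291.25 × 10⁶ N·mm.
M_n = 291.25 kN·m.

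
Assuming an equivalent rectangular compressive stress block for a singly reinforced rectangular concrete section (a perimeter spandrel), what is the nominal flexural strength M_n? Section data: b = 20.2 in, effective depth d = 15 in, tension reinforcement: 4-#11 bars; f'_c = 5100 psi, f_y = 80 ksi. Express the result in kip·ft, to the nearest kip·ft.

M_n ≈ 505 kip·ft

A_s = 4 × 1.56 = 6.24 in².
T = A_s f_y = 6.24 × 80 = 499.2 kips.
a = T/(0.85 f'_c b) = 499.2/(0.85 × 5.1 × 20.2) = 5.701 in.
M_n = T(d − a/2) = 499.2 × (15 − 2.8505) = 6065.0 kip·in = 6065.0/12 = 505.42 kip·ft.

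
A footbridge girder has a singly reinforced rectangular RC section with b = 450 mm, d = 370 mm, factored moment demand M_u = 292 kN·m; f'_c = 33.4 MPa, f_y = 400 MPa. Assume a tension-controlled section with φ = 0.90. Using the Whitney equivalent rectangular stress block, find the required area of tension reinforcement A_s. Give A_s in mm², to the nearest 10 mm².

M_n = M_u/φ = 292/0.90 = 324.444 kN·m.
With M_n = 0.85 f'_c a b (d − a/2), solve the quadratic for a:
a = d − √(d² − 2M_n/(0.85 f'_c b)) = 370 − √(370² − 2 × 324.444×10⁶/(0.85 × 33.4 × 450)) = 76.56 mm.
A_s = 0.85 f'_c a b / f_y = 0.85 × 33.4 × 76.56 × 450 / 400 = 2445.2 mm².

A_s ≈ 2450 mm²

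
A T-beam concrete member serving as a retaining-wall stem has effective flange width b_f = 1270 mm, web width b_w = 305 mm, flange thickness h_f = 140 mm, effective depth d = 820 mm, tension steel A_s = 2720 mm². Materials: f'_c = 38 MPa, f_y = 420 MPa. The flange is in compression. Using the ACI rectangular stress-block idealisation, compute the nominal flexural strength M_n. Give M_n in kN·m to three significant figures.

Tension: T = A_s f_y = 2720 × 420 = 1142400 N.
Try a within the flange: a = T/(0.85 f'_c b_f) = 1142400/(0.85 × 38 × 1270) = 27.85 mm.
Since a = 27.85 ≤ h_f = 140 mm, the stress block lies entirely in the flange; analyse as a rectangular beam of width b_f.
M_n = T(d − a/2) = 1142400 × (820 − 13.925) = 920.86 × 10⁶ N·mm.
M_n = 920.86 kN·m.

M_n ≈ 921 kN·m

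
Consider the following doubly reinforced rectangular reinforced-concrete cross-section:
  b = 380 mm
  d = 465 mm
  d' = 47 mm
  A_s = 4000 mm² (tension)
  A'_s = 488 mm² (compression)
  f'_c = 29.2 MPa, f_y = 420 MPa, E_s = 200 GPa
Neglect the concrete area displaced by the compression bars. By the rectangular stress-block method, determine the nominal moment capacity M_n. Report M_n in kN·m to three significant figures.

M_n ≈ 656 kN·m

Assume both tension and compression steel yield.
Net tension couple steel: A_s − A'_s = 3512 mm².
a = (A_s − A'_s) f_y / (0.85 f'_c b) = 1475040/(0.85 × 29.2 × 380) = 156.39 mm.
c = a/β₁ = 156.39/0.841 = 185.96 mm; ε'_s = 0.003(c − d')/c = 0.0022 ≥ f_y/E_s = 0.0021, so compression steel does yield.
M_n = (A_s − A'_s) f_y (d − a/2) + A'_s f_y (d − d') = [1475040 × (465 − 78.195) + 204960 × (465 − 47)] × 10⁻⁶ = 570.55 + 85.67 = 656.22 kN·m.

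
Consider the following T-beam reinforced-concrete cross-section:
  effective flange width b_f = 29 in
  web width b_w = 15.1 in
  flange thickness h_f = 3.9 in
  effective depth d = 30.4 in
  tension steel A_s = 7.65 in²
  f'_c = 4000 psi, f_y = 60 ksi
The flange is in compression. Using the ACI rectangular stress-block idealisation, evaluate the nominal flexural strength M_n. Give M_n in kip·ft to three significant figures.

Tension: T = A_s f_y = 7.65 × 60 = 459 kips.
Try a within the flange: a = T/(0.85 f'_c b_f) = 459/(0.85 × 4 × 29) = 4.655 in.
a = 4.655 > h_f = 3.9 in: the block extends into the web. Split into flange-overhang and web parts.
C_f = 0.85 f'_c (b_f − b_w) h_f = 0.85 × 4 × (29 − 15.1) × 3.9 = 184.3 kips.
Remaining web compression depth: a_w = (T − C_f)/(0.85 f'_c b_w) = (459 − 184.3)/(0.85 × 4 × 15.1) = 5.351 in.
M_n = C_f(d − h_f/2) + (T − C_f)(d − a_w/2) = 184.3 × (30.4 − 1.95) + 274.7 × (30.4 − 2.6755) = 5243.3 + 7615.9 = 12859.2 kip·in.
M_n = 12859.2/12 = 1071.60 kip·ft.

M_n ≈ 1070 kip·ft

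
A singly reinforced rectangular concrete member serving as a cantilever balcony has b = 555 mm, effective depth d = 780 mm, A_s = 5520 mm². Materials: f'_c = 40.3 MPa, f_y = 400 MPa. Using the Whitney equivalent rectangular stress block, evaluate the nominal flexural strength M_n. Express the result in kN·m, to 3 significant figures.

T = A_s f_y = 5520 × 400 = 2208000 N = 2208 kN.
From C = T: a = T/(0.85 f'_c b) = 2208000/(0.85 × 40.3 × 555) = 116.14 mm.
M_n = T(d − a/2) = 2208 kN × (780 − 58.07) mm = 1594.02 kN·m.

M_n ≈ 1590 kN·m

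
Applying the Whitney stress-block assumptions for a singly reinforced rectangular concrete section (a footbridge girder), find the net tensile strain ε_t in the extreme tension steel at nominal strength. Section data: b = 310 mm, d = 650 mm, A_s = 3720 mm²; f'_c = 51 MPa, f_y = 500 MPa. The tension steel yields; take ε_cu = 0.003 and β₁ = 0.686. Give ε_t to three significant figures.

a = A_s f_y/(0.85 f'_c b) = 138.41 mm.
β₁ = 0.686, so c = a/β₁ = 138.41/0.686 = 201.76 mm.
From the linear strain diagram with ε_cu = 0.003: ε_t = 0.003 (d − c)/c = 0.003 × (650 − 201.76)/201.76 = 0.00666.
Since ε_t ≥ 0.005, the section is tension-controlled.

ε_t ≈ 0.00666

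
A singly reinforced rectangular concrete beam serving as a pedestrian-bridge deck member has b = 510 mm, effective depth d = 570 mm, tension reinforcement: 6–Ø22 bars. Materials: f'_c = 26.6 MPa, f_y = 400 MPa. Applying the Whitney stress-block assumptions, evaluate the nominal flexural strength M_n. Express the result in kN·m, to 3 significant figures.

M_n ≈ 484 kN·m

A_s = 6 × 380 = 2280 mm².
T = A_s f_y = 2280 × 400 = 912000 N = 912 kN.
From C = T: a = T/(0.85 f'_c b) = 912000/(0.85 × 26.6 × 510) = 79.09 mm.
M_n = T(d − a/2) = 912 kN × (570 − 39.545) mm = 483.77 kN·m.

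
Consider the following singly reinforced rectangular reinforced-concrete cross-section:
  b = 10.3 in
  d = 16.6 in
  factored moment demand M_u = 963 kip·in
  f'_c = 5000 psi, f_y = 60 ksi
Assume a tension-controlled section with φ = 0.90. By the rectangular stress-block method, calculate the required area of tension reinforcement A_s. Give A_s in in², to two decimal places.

A_s ≈ 1.13 in²

M_n = M_u/φ = 963/0.90 = 1070 kip·in.
From M_n = 0.85 f'_c a b (d − a/2):
a = d − √(d² − 2M_n/(0.85 f'_c b)) = 16.6 − √(16.6² − 2 × 1070/(0.85 × 5 × 10.3)) = 1.544 in.
A_s = 0.85 f'_c a b / f_y = 0.85 × 5 × 1.544 × 10.3 / 60 = 1.126 in².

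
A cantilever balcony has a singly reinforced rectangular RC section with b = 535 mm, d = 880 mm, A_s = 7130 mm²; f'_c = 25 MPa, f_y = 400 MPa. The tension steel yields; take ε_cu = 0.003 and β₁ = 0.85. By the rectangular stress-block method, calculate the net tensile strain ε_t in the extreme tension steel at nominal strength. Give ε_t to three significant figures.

a = A_s f_y/(0.85 f'_c b) = 250.86 mm.
β₁ = 0.85, so c = a/β₁ = 250.86/0.85 = 295.13 mm.
From the linear strain diagram with ε_cu = 0.003: ε_t = 0.003 (d − c)/c = 0.003 × (880 − 295.13)/295.13 = 0.00595.
Since ε_t ≥ 0.005, the section is tension-controlled.

ε_t ≈ 0.00595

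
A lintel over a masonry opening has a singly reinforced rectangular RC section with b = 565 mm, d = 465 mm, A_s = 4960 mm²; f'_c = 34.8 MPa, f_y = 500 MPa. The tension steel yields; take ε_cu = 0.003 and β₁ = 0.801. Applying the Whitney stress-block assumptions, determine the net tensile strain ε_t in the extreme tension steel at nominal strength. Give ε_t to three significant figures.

a = A_s f_y/(0.85 f'_c b) = 148.39 mm.
β₁ = 0.801, so c = a/β₁ = 148.39/0.801 = 185.26 mm.
From the linear strain diagram with ε_cu = 0.003: ε_t = 0.003 (d − c)/c = 0.003 × (465 − 185.26)/185.26 = 0.00453.
ε_t is between 0.004 and 0.005 — transition zone.

ε_t ≈ 0.00453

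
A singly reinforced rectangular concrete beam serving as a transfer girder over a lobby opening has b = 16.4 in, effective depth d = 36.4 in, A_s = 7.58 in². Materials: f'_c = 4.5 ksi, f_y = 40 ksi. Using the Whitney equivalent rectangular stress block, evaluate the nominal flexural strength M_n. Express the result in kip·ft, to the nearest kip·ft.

M_n ≈ 859 kip·ft

T = A_s f_y = 7.58 × 40 = 303.2 kips.
a = T/(0.85 f'_c b) = 303.2/(0.85 × 4.5 × 16.4) = 4.833 in.
M_n = T(d − a/2) = 303.2 × (36.4 − 2.4165) = 10303.8 kip·in = 10303.8/12 = 858.65 kip·ft.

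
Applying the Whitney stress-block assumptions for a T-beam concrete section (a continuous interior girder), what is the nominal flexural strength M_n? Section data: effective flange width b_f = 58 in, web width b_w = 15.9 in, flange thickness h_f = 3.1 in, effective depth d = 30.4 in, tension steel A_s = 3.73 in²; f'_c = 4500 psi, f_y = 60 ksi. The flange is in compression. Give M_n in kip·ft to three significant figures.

Tension: T = A_s f_y = 3.73 × 60 = 223.8 kips.
Try a within the flange: a = T/(0.85 f'_c b_f) = 223.8/(0.85 × 4.5 × 58) = 1.009 in.
Since a = 1.009 ≤ h_f = 3.1 in, the stress block lies entirely in the flange; analyse as a rectangular beam of width b_f.
M_n = T(d − a/2) = 223.8 × (30.4 − 0.5045) = 6690.6 kip·in.
M_n = 6690.6/12 = 557.55 kip·ft.

M_n ≈ 558 kip·ft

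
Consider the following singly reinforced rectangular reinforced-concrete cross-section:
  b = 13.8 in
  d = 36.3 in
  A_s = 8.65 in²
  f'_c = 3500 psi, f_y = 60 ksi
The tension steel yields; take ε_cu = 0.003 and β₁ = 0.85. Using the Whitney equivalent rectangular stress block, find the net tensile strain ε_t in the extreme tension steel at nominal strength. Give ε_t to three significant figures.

ε_t ≈ 0.00432

a = A_s f_y/(0.85 f'_c b) = 12.642 in.
β₁ = 0.85, so c = a/β₁ = 12.642/0.85 = 14.873 in.
From the linear strain diagram with ε_cu = 0.003: ε_t = 0.003 (d − c)/c = 0.003 × (36.3 − 14.873)/14.873 = 0.00432.
ε_t is between 0.004 and 0.005 — transition zone.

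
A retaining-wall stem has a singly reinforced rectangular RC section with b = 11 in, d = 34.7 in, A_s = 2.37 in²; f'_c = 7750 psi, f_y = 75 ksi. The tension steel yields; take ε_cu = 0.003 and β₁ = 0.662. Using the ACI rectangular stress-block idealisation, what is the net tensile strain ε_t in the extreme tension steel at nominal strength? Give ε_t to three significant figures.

ε_t ≈ 0.0251

a = A_s f_y/(0.85 f'_c b) = 2.453 in.
β₁ = 0.662, so c = a/β₁ = 2.453/0.662 = 3.705 in.
From the linear strain diagram with ε_cu = 0.003: ε_t = 0.003 (d − c)/c = 0.003 × (34.7 − 3.705)/3.705 = 0.0251.
Since ε_t ≥ 0.005, the section is tension-controlled.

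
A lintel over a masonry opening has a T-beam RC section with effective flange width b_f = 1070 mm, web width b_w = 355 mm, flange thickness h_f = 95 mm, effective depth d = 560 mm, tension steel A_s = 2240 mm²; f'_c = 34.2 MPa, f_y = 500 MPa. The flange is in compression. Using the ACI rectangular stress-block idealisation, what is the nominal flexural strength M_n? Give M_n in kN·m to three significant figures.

M_n ≈ 607 kN·m

Tension: T = A_s f_y = 2240 × 500 = 1120000 N.
Try a within the flange: a = T/(0.85 f'_c b_f) = 1120000/(0.85 × 34.2 × 1070) = 36.01 mm.
Since a = 36.01 ≤ h_f = 95 mm, the stress block lies entirely in the flange; analyse as a rectangular beam of width b_f.
M_n = T(d − a/2) = 1120000 × (560 − 18.005) = 607.03 × 10⁶ N·mm.
M_n = 607.03 kN·m.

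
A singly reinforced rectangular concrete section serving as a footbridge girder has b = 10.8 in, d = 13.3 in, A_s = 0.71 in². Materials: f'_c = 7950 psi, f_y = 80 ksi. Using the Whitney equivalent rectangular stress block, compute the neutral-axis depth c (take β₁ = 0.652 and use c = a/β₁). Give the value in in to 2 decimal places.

T = A_s f_y = 0.71 × 80 = 56.8 kips.
a = T/(0.85 f'_c b) = 56.8/(0.85 × 7.95 × 10.8) = 0.7783 in.
With β₁ = 0.652, c = a/β₁ = 0.7783/0.652 = 1.19 in.

c ≈ 1.19 in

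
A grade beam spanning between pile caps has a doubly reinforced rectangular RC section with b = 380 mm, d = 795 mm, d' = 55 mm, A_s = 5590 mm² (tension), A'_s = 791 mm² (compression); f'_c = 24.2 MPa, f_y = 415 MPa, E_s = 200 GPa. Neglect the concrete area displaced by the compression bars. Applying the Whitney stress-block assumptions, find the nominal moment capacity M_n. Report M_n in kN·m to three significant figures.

Assume both tension and compression steel yield.
Net tension couple steel: A_s − A'_s = 4799 mm².
a = (A_s − A'_s) f_y / (0.85 f'_c b) = 1991585/(0.85 × 24.2 × 380) = 254.79 mm.
c = a/β₁ = 254.79/0.85 = 299.75 mm; ε'_s = 0.003(c − d')/c = 0.0024 ≥ f_y/E_s = 0.0021, so compression steel does yield.
M_n = (A_s − A'_s) f_y (d − a/2) + A'_s f_y (d − d') = [1991585 × (795 − 127.395) + 328265 × (795 − 55)] × 10⁻⁶ = 1329.59 + 242.92 = 1572.51 kN·m.

M_n ≈ 1570 kN·m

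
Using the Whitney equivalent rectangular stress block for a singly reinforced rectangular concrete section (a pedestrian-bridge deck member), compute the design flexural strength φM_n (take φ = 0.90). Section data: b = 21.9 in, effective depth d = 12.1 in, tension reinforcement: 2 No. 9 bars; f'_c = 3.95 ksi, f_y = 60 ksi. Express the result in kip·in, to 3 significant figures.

φM_n ≈ 1220 kip·in

A_s = 2 × 1 = 2 in².
T = A_s f_y = 2 × 60 = 120 kips.
a = T/(0.85 f'_c b) = 120/(0.85 × 3.95 × 21.9) = 1.632 in.
M_n = T(d − a/2) = 120 × (12.1 − 0.816) = 1354.1 kip·in.
φM_n = 0.90 × 1354.1 = 1218.7 kip·in.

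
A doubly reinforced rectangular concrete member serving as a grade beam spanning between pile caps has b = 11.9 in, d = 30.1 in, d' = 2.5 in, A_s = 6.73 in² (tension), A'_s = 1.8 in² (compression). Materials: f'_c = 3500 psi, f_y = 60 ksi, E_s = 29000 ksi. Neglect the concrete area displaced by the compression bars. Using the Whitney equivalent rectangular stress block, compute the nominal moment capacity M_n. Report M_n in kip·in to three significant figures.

M_n ≈ 10600 kip·in

Assume both steels yield.
a = (A_s − A'_s) f_y/(0.85 f'_c b) = (6.73 − 1.8) × 60/(0.85 × 3.5 × 11.9) = 8.355 in.
c = a/β₁ = 8.355/0.85 = 9.829 in; ε'_s = 0.003(c − d')/c = 0.0022 ≥ ε_y = 0.0021, so the compression steel yields.
M_n = (A_s − A'_s) f_y (d − a/2) + A'_s f_y (d − d') = 295.8 × (30.1 − 4.1775) + 108 × (30.1 − 2.5) = 7667.9 + 2980.8 = 10648.7 kip·in.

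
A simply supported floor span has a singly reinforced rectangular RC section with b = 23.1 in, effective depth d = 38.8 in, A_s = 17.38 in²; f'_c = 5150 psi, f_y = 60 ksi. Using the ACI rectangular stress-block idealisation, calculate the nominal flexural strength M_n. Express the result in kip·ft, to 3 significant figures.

T = A_s f_y = 17.38 × 60 = 1042.8 kips.
a = T/(0.85 f'_c b) = 1042.8/(0.85 × 5.15 × 23.1) = 10.312 in.
M_n = T(d − a/2) = 1042.8 × (38.8 − 5.156) = 35084.0 kip·in = 35084.0/12 = 2923.67 kip·ft.

M_n ≈ 2920 kip·ft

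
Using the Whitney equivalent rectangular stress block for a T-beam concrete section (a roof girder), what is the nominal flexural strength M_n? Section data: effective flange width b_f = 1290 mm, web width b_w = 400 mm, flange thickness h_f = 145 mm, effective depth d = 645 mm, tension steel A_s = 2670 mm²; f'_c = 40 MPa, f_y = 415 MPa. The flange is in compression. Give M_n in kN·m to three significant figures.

M_n ≈ 701 kN·m

Tension: T = A_s f_y = 2670 × 415 = 1108050 N.
Try a within the flange: a = T/(0.85 f'_c b_f) = 1108050/(0.85 × 40 × 1290) = 25.26 mm.
Since a = 25.26 ≤ h_f = 145 mm, the stress block lies entirely in the flange; analyse as a rectangular beam of width b_f.
M_n = T(d − a/2) = 1108050 × (645 − 12.63) = 700.70 × 10⁶ N·mm.
M_n = 700.70 kN·m.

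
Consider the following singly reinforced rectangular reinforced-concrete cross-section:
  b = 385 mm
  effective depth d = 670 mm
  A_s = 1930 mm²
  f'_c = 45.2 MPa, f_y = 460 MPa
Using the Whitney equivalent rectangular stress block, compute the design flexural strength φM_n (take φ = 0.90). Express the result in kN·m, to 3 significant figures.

φM_n ≈ 511 kN·m

T = A_s f_y = 1930 × 460 = 887800 N = 887.8 kN.
From C = T: a = T/(0.85 f'_c b) = 887800/(0.85 × 45.2 × 385) = 60.02 mm.
M_n = T(d − a/2) = 887.8 kN × (670 − 30.01) mm = 568.18 kN·m.
φM_n = 0.90 × 568.18 = 511.36 kN·m.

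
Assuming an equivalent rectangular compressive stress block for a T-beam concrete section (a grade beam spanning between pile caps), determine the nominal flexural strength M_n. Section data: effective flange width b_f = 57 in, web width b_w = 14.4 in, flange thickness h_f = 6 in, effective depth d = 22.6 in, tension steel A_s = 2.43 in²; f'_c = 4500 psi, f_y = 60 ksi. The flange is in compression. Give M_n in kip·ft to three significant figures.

Tension: T = A_s f_y = 2.43 × 60 = 145.8 kips.
Try a within the flange: a = T/(0.85 f'_c b_f) = 145.8/(0.85 × 4.5 × 57) = 0.669 in.
Since a = 0.669 ≤ h_f = 6 in, the stress block lies entirely in the flange; analyse as a rectangular beam of width b_f.
M_n = T(d − a/2) = 145.8 × (22.6 − 0.3345) = 3246.3 kip·in.
M_n = 3246.3/12 = 270.53 kip·ft.

M_n ≈ 271 kip·ft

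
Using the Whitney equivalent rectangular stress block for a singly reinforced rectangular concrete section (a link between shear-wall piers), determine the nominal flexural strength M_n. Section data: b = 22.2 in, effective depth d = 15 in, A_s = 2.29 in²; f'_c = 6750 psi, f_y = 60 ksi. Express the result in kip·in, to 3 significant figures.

M_n ≈ 1990 kip·in

T = A_s f_y = 2.29 × 60 = 137.4 kips.
a = T/(0.85 f'_c b) = 137.4/(0.85 × 6.75 × 22.2) = 1.079 in.
M_n = T(d − a/2) = 137.4 × (15 − 0.5395) = 1986.9 kip·in.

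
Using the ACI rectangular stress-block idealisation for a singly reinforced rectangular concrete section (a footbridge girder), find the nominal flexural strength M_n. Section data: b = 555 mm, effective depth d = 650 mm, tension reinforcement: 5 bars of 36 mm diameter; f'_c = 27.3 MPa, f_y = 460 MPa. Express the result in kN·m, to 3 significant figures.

A_s = 5 × 1018 = 5090 mm².
T = A_s f_y = 5090 × 460 = 2341400 N = 2341.4 kN.
From C = T: a = T/(0.85 f'_c b) = 2341400/(0.85 × 27.3 × 555) = 181.80 mm.
M_n = T(d − a/2) = 2341.4 kN × (650 − 90.9) mm = 1309.08 kN·m.

M_n ≈ 1310 kN·m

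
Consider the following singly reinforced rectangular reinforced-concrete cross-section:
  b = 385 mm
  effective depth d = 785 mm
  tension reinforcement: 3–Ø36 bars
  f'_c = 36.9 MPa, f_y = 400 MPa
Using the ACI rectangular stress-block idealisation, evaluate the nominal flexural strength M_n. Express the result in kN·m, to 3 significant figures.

A_s = 3 × 1018 = 3054 mm².
T = A_s f_y = 3054 × 400 = 1221600 N = 1221.6 kN.
From C = T: a = T/(0.85 f'_c b) = 1221600/(0.85 × 36.9 × 385) = 101.16 mm.
M_n = T(d − a/2) = 1221.6 kN × (785 − 50.58) mm = 897.17 kN·m.

M_n ≈ 897 kN·m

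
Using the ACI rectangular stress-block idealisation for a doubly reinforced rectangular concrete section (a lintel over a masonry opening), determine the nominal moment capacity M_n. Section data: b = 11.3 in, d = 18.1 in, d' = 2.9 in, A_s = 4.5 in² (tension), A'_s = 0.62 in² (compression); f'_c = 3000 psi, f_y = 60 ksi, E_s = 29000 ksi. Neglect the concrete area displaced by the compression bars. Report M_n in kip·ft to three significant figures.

Assume both steels yield.
a = (A_s − A'_s) f_y/(0.85 f'_c b) = (4.5 − 0.62) × 60/(0.85 × 3 × 11.3) = 8.079 in.
c = a/β₁ = 8.079/0.85 = 9.505 in; ε'_s = 0.003(c − d')/c = 0.0021 ≥ ε_y = 0.0021, so the compression steel yields.
M_n = (A_s − A'_s) f_y (d − a/2) + A'_s f_y (d − d') = 232.8 × (18.1 − 4.0395) + 37.2 × (18.1 − 2.9) = 3273.3 + 565.4 = 3838.7 kip·in = 3838.7/12 = 319.89 kip·ft.

M_n ≈ 320 kip·ft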